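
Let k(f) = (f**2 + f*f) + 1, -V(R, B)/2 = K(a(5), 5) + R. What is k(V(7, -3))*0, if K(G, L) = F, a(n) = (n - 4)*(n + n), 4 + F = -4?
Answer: 0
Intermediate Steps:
F = -8 (F = -4 - 4 = -8)
a(n) = 2*n*(-4 + n) (a(n) = (-4 + n)*(2*n) = 2*n*(-4 + n))
K(G, L) = -8
V(R, B) = 16 - 2*R (V(R, B) = -2*(-8 + R) = 16 - 2*R)
k(f) = 1 + 2*f**2 (k(f) = (f**2 + f**2) + 1 = 2*f**2 + 1 = 1 + 2*f**2)
k(V(7, -3))*0 = (1 + 2*(16 - 2*7)**2)*0 = (1 + 2*(16 - 14)**2)*0 = (1 + 2*2**2)*0 = (1 + 2*4)*0 = (1 + 8)*0 = 9*0 = 0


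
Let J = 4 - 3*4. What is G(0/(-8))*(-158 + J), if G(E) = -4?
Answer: 664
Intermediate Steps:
J = -8 (J = 4 - 12 = -8)
G(0/(-8))*(-158 + J) = -4*(-158 - 8) = -4*(-166) = 664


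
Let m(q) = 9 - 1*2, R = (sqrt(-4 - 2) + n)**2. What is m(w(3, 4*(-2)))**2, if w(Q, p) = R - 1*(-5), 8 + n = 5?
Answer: 49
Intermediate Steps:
n = -3 (n = -8 + 5 = -3)
R = (-3 + I*sqrt(6))**2 (R = (sqrt(-4 - 2) - 3)**2 = (sqrt(-6) - 3)**2 = (I*sqrt(6) - 3)**2 = (-3 + I*sqrt(6))**2 ≈ 3.0 - 14.697*I)
w(Q, p) = 5 + (3 - I*sqrt(6))**2 (w(Q, p) = (3 - I*sqrt(6))**2 - 1*(-5) = (3 - I*sqrt(6))**2 + 5 = 5 + (3 - I*sqrt(6))**2)
m(q) = 7 (m(q) = 9 - 2 = 7)
m(w(3, 4*(-2)))**2 = 7**2 = 49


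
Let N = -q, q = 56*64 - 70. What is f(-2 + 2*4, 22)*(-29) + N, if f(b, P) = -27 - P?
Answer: -2093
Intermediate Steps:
q = 3514 (q = 3584 - 70 = 3514)
N = -3514 (N = -1*3514 = -3514)
f(-2 + 2*4, 22)*(-29) + N = (-27 - 1*22)*(-29) - 3514 = (-27 - 22)*(-29) - 3514 = -49*(-29) - 3514 = 1421 - 3514 = -2093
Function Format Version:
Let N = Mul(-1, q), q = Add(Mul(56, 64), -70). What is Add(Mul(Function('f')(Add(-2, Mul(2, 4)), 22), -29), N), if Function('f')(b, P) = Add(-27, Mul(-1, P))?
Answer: -2093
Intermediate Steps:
q = 3514 (q = Add(3584, -70) = 3514)
N = -3514 (N = Mul(-1, 3514) = -3514)
Add(Mul(Function('f')(Add(-2, Mul(2, 4)), 22), -29), N) = Add(Mul(Add(-27, Mul(-1, 22)), -29), -3514) = Add(Mul(Add(-27, -22), -29), -3514) = Add(Mul(-49, -29), -3514) = Add(1421, -3514) = -2093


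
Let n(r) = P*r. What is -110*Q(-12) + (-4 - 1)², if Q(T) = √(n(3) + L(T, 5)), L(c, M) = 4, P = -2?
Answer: 25 - 110*I*√2 ≈ 25.0 - 155.56*I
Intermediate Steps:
n(r) = -2*r
Q(T) = I*√2 (Q(T) = √(-2*3 + 4) = √(-6 + 4) = √(-2) = I*√2)
-110*Q(-12) + (-4 - 1)² = -110*I*√2 + (-4 - 1)² = -110*I*√2 + (-5)² = -110*I*√2 + 25 = 25 - 110*I*√2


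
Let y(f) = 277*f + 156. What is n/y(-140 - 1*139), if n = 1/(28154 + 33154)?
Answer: -1/4728502116 ≈ -2.1148e-10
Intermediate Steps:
y(f) = 156 + 277*f
n = 1/61308 ≈ 1.6311e-5
n/y(-140 - 1*139) = 1/(61308*(156 + 277*(-140 - 1*139))) = 1/(61308*(156 + 277*(-140 - 139))) = 1/(61308*(156 + 277*(-279))) = 1/(61308*(156 - 77283)) = (1/61308)/(-77127) = (1/61308)*(-1/77127) = -1/4728502116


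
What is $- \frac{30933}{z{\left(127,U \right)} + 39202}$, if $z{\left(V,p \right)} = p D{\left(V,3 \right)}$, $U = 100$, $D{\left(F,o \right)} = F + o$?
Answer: $- \frac{30933}{52202} \approx -0.59256$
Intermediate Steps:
$z{\left(V,p \right)} = p \left(3 + V\right)$ ($z{\left(V,p \right)} = p \left(V + 3\right) = p \left(3 + V\right)$)
$- \frac{30933}{z{\left(127,U \right)} + 39202} = - \frac{30933}{100 \left(3 + 127\right) + 39202} = - \frac{30933}{100 \cdot 130 + 39202} = - \frac{30933}{13000 + 39202} = - \frac{30933}{52202}$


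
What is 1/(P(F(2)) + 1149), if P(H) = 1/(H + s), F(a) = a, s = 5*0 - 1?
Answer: 1/1150 ≈ 0.00086956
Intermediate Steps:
s = -1 (s = 0 - 1 = -1)
P(H) = 1/(-1 + H) (P(H) = 1/(H - 1) = 1/(-1 + H))
1/(P(F(2)) + 1149) = 1/(1/(-1 + 2) + 1149) = 1/(1/1 + 1149) = 1/(1 + 1149) = 1/1150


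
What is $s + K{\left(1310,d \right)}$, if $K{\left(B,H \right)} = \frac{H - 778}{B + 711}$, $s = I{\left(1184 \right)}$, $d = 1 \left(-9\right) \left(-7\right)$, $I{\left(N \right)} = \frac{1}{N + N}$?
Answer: $- \frac{1691099}{4785728} \approx -0.35336$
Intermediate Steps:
$I{\left(N \right)} = \frac{1}{2 N}$
$d = 63$ ($d = \left(-9\right) \left(-7\right) = 63$)
$s = \frac{1}{2368}$ ($s = \frac{1}{2 \cdot 1184} = \frac{1}{2} \cdot \frac{1}{1184} = \frac{1}{2368} \approx 0.0004223$)
$K{\left(B,H \right)} = \frac{-778 + H}{711 + B}$
$s + K{\left(1310,d \right)} = \frac{1}{2368} + \frac{-778 + 63}{711 + 1310} = \frac{1}{2368} + \frac{1}{2021} \left(-715\right) = \frac{1}{2368} - \frac{715}{2021} = - \frac{1691099}{4785728}$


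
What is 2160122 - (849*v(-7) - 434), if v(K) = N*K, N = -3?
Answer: 2142727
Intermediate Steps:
v(K) = -3*K
2160122 - (849*v(-7) - 434) = 2160122 - (849*(-3*(-7)) - 434) = 2160122 - (849*21 - 434) = 2160122 - (17829 - 434) = 2160122 - 1*17395 = 2160122 - 17395 = 2142727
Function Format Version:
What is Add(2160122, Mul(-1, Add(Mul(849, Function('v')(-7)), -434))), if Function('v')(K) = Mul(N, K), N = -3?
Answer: 2142727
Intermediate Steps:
Function('v')(K) = Mul(-3, K)
Add(2160122, Mul(-1, Add(Mul(849, Function('v')(-7)), -434))) = Add(2160122, Mul(-1, Add(Mul(849, Mul(-3, -7)), -434))) = Add(2160122, Mul(-1, Add(Mul(849, 21), -434))) = Add(2160122, Mul(-1, Add(17829, -434))) = Add(2160122, Mul(-1, 17395)) = Add(2160122, -17395) = 2142727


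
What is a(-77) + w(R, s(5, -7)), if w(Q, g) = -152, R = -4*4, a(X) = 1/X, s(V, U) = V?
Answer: -11705/77 ≈ -152.01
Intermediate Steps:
R = -16
a(-77) + w(R, s(5, -7)) = 1/(-77) - 152 = -1/77 - 152 = -11705/77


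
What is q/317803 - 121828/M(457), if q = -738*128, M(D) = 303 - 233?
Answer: -2765994026/1589015 ≈ -1740.7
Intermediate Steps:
M(D) = 70
q = -94464
q/317803 - 121828/M(457) = -94464/317803 - 121828/70 = -94464*1/317803 - 121828*1/70 = -94464/317803 - 8702/5 = -2765994026/1589015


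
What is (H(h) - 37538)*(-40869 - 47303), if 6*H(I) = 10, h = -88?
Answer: 9928960748/3 ≈ 3.3097e+9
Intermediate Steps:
H(I) = 5/3 (H(I) = (1/6)*10 = 5/3)
(H(h) - 37538)*(-40869 - 47303) = (5/3 - 37538)*(-40869 - 47303) = -112609/3*(-88172) = 9928960748/3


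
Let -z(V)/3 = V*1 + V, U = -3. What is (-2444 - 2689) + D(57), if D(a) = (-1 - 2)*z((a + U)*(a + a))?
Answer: 105675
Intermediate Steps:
z(V) = -6*V (z(V) = -3*(V*1 + V) = -3*(V + V) = -6*V)
D(a) = 36*a*(-3 + a) (D(a) = (-1 - 2)*(-6*(a - 3)*(a + a)) = -(-18)*(-3 + a)*(2*a) = -(-18)*2*a*(-3 + a) = -(-36)*a*(-3 + a) = 36*a*(-3 + a))
(-2444 - 2689) + D(57) = (-2444 - 2689) + 36*57*(-3 + 57) = -5133 + 36*57*54 = -5133 + 110808 = 105675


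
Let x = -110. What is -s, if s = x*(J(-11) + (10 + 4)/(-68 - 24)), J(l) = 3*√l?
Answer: -385/23 + 330*I*√11 ≈ -16.739 + 1094.5*I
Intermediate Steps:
s = 385/23 - 330*I*√11 (s = -110*(3*√(-11) + (10 + 4)/(-68 - 24)) = -110*(3*(I*√11) + 14/(-92)) = -110*(3*I*√11 + 14*(-1/92)) = -110*(3*I*√11 - 7/46) = -110*(-7/46 + 3*I*√11) = 385/23 - 330*I*√11 ≈ 16.739 - 1094.5*I)
-s = -(385/23 - 330*I*√11) = -385/23 + 330*I*√11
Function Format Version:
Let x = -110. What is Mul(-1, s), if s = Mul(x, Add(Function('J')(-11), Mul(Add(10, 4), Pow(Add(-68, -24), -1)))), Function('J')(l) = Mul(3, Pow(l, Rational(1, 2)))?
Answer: Add(Rational(-385, 23), Mul(330, I, Pow(11, Rational(1, 2)))) ≈ Add(-16.739, Mul(1094.5, I))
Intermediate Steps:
s = Add(Rational(385, 23), Mul(-330, I, Pow(11, Rational(1, 2)))) (s = Mul(-110, Add(Mul(3, Pow(-11, Rational(1, 2))), Mul(Add(10, 4), Pow(Add(-68, -24), -1)))) = Mul(-110, Add(Mul(3, Mul(I, Pow(11, Rational(1, 2)))), Mul(14, Pow(-92, -1)))) = Mul(-110, Add(Mul(3, I, Pow(11, Rational(1, 2))), Mul(14, Rational(-1, 92)))) = Mul(-110, Add(Mul(3, I, Pow(11, Rational(1, 2))), Rational(-7, 46))) = Mul(-110, Add(Rational(-7, 46), Mul(3, I, Pow(11, Rational(1, 2))))) = Add(Rational(385, 23), Mul(-330, I, Pow(11, Rational(1, 2)))) ≈ Add(16.739, Mul(-1094.5, I)))
Mul(-1, s) = Mul(-1, Add(Rational(385, 23), Mul(-330, I, Pow(11, Rational(1, 2))))) = Add(Rational(-385, 23), Mul(330, I, Pow(11, Rational(1, 2))))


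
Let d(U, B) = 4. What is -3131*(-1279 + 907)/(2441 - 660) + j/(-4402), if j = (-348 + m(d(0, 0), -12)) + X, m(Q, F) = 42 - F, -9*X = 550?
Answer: 23075022226/35279829 ≈ 654.06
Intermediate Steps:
X = -550/9 (X = -⅑*550 = -550/9 ≈ -61.111)
j = -3196/9 (j = (-348 + (42 - 1*(-12))) - 550/9 = (-348 + (42 + 12)) - 550/9 = (-348 + 54) - 550/9 = -294 - 550/9 = -3196/9 ≈ -355.11)
-3131*(-1279 + 907)/(2441 - 660) + j/(-4402) = -3131*(-1279 + 907)/(2441 - 660) - 3196/9/(-4402) = -3131/(1781/(-372)) - 3196/9*(-1/4402) = -3131/(1781*(-1/372)) + 1598/19809 = -3131/(-1781/372) + 1598/19809 = -3131*(-372/1781) + 1598/19809 = 1164732/1781 + 1598/19809 = 23075022226/35279829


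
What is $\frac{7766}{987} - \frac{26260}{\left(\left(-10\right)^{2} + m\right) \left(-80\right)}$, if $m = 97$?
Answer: $\frac{7415539}{777756} \approx 9.5345$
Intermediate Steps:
$\frac{7766}{987} - \frac{26260}{\left(\left(-10\right)^{2} + m\right) \left(-80\right)} = \frac{7766}{987} - \frac{26260}{\left(\left(-10\right)^{2} + 97\right) \left(-80\right)} = 7766 \cdot \frac{1}{987} - \frac{26260}{\left(100 + 97\right) \left(-80\right)} = \frac{7766}{987} - \frac{26260}{197 \left(-80\right)} = \frac{7766}{987} - \frac{26260}{-15760} = \frac{7766}{987} - - \frac{1313}{788} = \frac{7766}{987} + \frac{1313}{788} = \frac{7415539}{777756}$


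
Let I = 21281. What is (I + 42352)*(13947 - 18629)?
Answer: -297929706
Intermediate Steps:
(I + 42352)*(13947 - 18629) = (21281 + 42352)*(13947 - 18629) = 63633*(-4682) = -297929706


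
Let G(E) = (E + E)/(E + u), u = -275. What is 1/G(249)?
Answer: -13/249 ≈ -0.052209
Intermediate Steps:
G(E) = 2*E/(-275 + E) (G(E) = (E + E)/(E - 275) = (2*E)/(-275 + E) = 2*E/(-275 + E))
1/G(249) = 1/(2*249/(-275 + 249)) = 1/(2*249/(-26)) = 1/(2*249*(-1/26)) = 1/(-249/13) = -13/249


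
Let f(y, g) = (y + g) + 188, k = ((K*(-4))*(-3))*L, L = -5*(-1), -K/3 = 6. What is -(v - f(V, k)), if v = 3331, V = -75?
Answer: -4298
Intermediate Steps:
K = -18 (K = -3*6 = -18)
L = 5
k = -1080 (k = (-18*(-4)*(-3))*5 = (72*(-3))*5 = -216*5 = -1080)
f(y, g) = 188 + g + y (f(y, g) = (g + y) + 188 = 188 + g + y)
-(v - f(V, k)) = -(3331 - (188 - 1080 - 75)) = -(3331 - 1*(-967)) = -(3331 + 967) = -1*4298 = -4298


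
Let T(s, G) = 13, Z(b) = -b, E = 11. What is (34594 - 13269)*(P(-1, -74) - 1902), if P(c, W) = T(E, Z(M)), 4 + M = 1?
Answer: -40282925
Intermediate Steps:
M = -3 (M = -4 + 1 = -3)
P(c, W) = 13
(34594 - 13269)*(P(-1, -74) - 1902) = (34594 - 13269)*(13 - 1902) = 21325*(-1889) = -40282925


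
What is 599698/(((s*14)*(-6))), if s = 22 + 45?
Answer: -299849/2814 ≈ -106.56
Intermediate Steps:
s = 67
599698/(((s*14)*(-6))) = 599698/(((67*14)*(-6))) = 599698/((938*(-6))) = 599698/(-5628) = 599698*(-1/5628) = -299849/2814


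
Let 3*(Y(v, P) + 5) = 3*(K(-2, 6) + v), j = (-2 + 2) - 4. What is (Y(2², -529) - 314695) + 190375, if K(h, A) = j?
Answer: -124325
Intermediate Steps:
j = -4 (j = 0 - 4 = -4)
K(h, A) = -4
Y(v, P) = -9 + v (Y(v, P) = -5 + (3*(-4 + v))/3 = -5 + (-12 + 3*v)/3 = -5 + (-4 + v) = -9 + v)
(Y(2², -529) - 314695) + 190375 = ((-9 + 2²) - 314695) + 190375 = ((-9 + 4) - 314695) + 190375 = (-5 - 314695) + 190375 = -314700 + 190375 = -124325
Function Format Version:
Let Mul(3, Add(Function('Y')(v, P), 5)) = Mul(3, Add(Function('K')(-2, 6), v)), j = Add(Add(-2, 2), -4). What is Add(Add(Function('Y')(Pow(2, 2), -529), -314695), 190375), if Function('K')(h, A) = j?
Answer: -124325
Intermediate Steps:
j = -4 (j = Add(0, -4) = -4)
Function('K')(h, A) = -4
Function('Y')(v, P) = Add(-9, v) (Function('Y')(v, P) = Add(-5, Mul(Rational(1, 3), Mul(3, Add(-4, v)))) = Add(-5, Mul(Rational(1, 3), Add(-12, Mul(3, v)))) = Add(-5, Add(-4, v)) = Add(-9, v))
Add(Add(Function('Y')(Pow(2, 2), -529), -314695), 190375) = Add(Add(Add(-9, Pow(2, 2)), -314695), 190375) = Add(Add(Add(-9, 4), -314695), 190375) = Add(Add(-5, -314695), 190375) = Add(-314700, 190375) = -124325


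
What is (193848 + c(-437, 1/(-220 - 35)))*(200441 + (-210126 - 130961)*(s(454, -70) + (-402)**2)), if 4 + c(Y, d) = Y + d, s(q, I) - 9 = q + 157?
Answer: -2728921606284830848/255 ≈ -1.0702e+16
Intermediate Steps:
s(q, I) = 166 + q (s(q, I) = 9 + (q + 157) = 9 + (157 + q) = 166 + q)
c(Y, d) = -4 + Y + d (c(Y, d) = -4 + (Y + d) = -4 + Y + d)
(193848 + c(-437, 1/(-220 - 35)))*(200441 + (-210126 - 130961)*(s(454, -70) + (-402)**2)) = (193848 + (-4 - 437 + 1/(-220 - 35)))*(200441 + (-210126 - 130961)*((166 + 454) + (-402)**2)) = (193848 + (-4 - 437 + 1/(-255)))*(200441 - 341087*(620 + 161604)) = (193848 + (-4 - 437 - 1/255))*(200441 - 341087*162224) = (193848 - 112456/255)*(200441 - 55332497488) = (49318784/255)*(-55332297047) = -2728921606284830848/255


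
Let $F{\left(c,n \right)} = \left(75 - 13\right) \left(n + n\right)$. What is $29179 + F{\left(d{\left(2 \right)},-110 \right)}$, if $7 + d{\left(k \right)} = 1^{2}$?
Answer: $15539$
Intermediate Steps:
$d{\left(k \right)} = -6$ ($d{\left(k \right)} = -7 + 1^{2} = -7 + 1 = -6$)
$F{\left(c,n \right)} = 124 n$ ($F{\left(c,n \right)} = 62 \cdot 2 n = 124 n$)
$29179 + F{\left(d{\left(2 \right)},-110 \right)} = 29179 + 124 \left(-110\right) = 29179 - 13640 = 15539$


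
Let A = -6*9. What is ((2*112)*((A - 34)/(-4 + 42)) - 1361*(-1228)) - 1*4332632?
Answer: -50575012/19 ≈ -2.6618e+6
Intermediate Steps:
A = -54
((2*112)*((A - 34)/(-4 + 42)) - 1361*(-1228)) - 1*4332632 = ((2*112)*((-54 - 34)/(-4 + 42)) - 1361*(-1228)) - 1*4332632 = (224*(-88/38) - 1*(-1671308)) - 4332632 = (224*(-88*1/38) + 1671308) - 4332632 = (224*(-44/19) + 1671308) - 4332632 = (-9856/19 + 1671308) - 4332632 = 31744996/19 - 4332632 = -50575012/19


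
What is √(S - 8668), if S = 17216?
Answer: 2*√2137 ≈ 92.455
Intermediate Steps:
√(S - 8668) = √(17216 - 8668) = √8548 = 2*√2137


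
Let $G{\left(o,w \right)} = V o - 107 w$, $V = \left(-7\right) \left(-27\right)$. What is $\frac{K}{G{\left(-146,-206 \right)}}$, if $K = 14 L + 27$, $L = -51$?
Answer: $\frac{687}{5552} \approx 0.12374$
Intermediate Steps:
$V = 189$
$G{\left(o,w \right)} = - 107 w + 189 o$ ($G{\left(o,w \right)} = 189 o - 107 w = - 107 w + 189 o$)
$K = -687$ ($K = 14 \left(-51\right) + 27 = -714 + 27 = -687$)
$\frac{K}{G{\left(-146,-206 \right)}} = - \frac{687}{\left(-107\right) \left(-206\right) + 189 \left(-146\right)} = - \frac{687}{22042 - 27594} = - \frac{687}{-5552} = \left(-687\right) \left(- \frac{1}{5552}\right) = \frac{687}{5552}$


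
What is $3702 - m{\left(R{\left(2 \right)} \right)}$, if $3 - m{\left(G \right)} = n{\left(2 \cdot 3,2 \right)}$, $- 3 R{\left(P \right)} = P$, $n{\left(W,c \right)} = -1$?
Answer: $3698$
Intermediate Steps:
$R{\left(P \right)} = - \frac{P}{3}$
$m{\left(G \right)} = 4$ ($m{\left(G \right)} = 3 - -1 = 3 + 1 = 4$)
$3702 - m{\left(R{\left(2 \right)} \right)} = 3702 - 4 = 3698$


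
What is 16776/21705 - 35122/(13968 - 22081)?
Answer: 299475566/58697555 ≈ 5.1020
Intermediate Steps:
16776/21705 - 35122/(13968 - 22081) = 16776*(1/21705) - 35122/(-8113) = 5592/7235 - 35122*(-1/8113) = 5592/7235 + 35122/8113 = 299475566/58697555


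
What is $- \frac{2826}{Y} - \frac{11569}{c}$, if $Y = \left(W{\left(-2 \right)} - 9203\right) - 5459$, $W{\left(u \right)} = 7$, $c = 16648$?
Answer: $- \frac{40832149}{81325480} \approx -0.50208$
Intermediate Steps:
$Y = -14655$ ($Y = \left(7 - 9203\right) - 5459 = -9196 - 5459 = -14655$)
$- \frac{2826}{Y} - \frac{11569}{c} = - \frac{2826}{-14655} - \frac{11569}{16648} = \left(-2826\right) \left(- \frac{1}{14655}\right) - \frac{11569}{16648} = \frac{942}{4885} - \frac{11569}{16648} = - \frac{40832149}{81325480}$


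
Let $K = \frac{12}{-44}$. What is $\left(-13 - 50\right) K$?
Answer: $\frac{189}{11} \approx 17.182$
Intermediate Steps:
$K = - \frac{3}{11}$ ($K = 12 \left(- \frac{1}{44}\right) = - \frac{3}{11} \approx -0.27273$)
$\left(-13 - 50\right) K = \left(-13 - 50\right) \left(- \frac{3}{11}\right) = \left(-63\right) \left(- \frac{3}{11}\right) = \frac{189}{11}$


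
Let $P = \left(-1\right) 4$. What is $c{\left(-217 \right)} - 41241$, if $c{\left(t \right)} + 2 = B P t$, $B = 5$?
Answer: $-36903$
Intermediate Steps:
$P = -4$
$c{\left(t \right)} = -2 - 20 t$ ($c{\left(t \right)} = -2 + 5 \left(-4\right) t = -2 - 20 t$)
$c{\left(-217 \right)} - 41241 = \left(-2 - -4340\right) - 41241 = \left(-2 + 4340\right) - 41241 = 4338 - 41241 = -36903$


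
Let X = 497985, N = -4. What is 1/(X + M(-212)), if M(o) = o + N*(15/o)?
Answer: 53/26381984 ≈ 2.0089e-6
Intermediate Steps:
M(o) = o - 60/o
1/(X + M(-212)) = 1/(497985 + (-212 - 60/(-212))) = 1/(497985 + (-212 - 60*(-1/212))) = 1/(497985 + (-212 + 15/53)) = 1/(497985 - 11221/53) = 1/(26381984/53) = 53/26381984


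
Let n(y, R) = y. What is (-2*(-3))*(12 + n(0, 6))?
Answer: 72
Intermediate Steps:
(-2*(-3))*(12 + n(0, 6)) = (-2*(-3))*(12 + 0) = 6*12 = 72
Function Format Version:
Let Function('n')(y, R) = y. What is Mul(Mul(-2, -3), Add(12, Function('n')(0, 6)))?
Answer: 72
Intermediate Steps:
Mul(Mul(-2, -3), Add(12, Function('n')(0, 6))) = Mul(Mul(-2, -3), Add(12, 0)) = Mul(6, 12) = 72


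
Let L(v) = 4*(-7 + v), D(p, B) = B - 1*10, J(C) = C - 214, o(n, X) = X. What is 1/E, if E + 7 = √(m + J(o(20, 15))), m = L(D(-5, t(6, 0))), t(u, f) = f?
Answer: -7/316 - I*√267/316 ≈ -0.022152 - 0.051709*I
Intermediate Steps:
J(C) = -214 + C
D(p, B) = -10 + B (D(p, B) = B - 10 = -10 + B)
L(v) = -28 + 4*v
m = -68 (m = -28 + 4*(-10 + 0) = -28 + 4*(-10) = -28 - 40 = -68)
E = -7 + I*√267 (E = -7 + √(-68 + (-214 + 15)) = -7 + √(-68 - 199) = -7 + √(-267) = -7 + I*√267 ≈ -7.0 + 16.34*I)
1/E = 1/(-7 + I*√267)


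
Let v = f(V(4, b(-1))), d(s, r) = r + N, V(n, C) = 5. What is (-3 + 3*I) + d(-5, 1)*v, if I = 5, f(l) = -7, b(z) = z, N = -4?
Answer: 33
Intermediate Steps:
d(s, r) = -4 + r (d(s, r) = r - 4 = -4 + r)
v = -7
(-3 + 3*I) + d(-5, 1)*v = (-3 + 3*5) + (-4 + 1)*(-7) = (-3 + 15) - 3*(-7) = 12 + 21 = 33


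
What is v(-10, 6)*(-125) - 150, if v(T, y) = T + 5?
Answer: 475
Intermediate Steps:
v(T, y) = 5 + T
v(-10, 6)*(-125) - 150 = (5 - 10)*(-125) - 150 = -5*(-125) - 150 = 625 - 150 = 475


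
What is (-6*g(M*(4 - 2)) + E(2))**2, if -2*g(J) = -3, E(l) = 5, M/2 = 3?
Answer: 16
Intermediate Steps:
M = 6 (M = 2*3 = 6)
g(J) = 3/2 (g(J) = -1/2*(-3) = 3/2)
(-6*g(M*(4 - 2)) + E(2))**2 = (-6*3/2 + 5)**2 = (-9 + 5)**2 = (-4)**2 = 16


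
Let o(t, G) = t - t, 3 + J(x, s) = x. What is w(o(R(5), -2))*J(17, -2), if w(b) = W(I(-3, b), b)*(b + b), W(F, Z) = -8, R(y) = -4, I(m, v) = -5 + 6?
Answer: 0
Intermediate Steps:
J(x, s) = -3 + x
I(m, v) = 1
o(t, G) = 0
w(b) = -16*b (w(b) = -8*(b + b) = -16*b)
w(o(R(5), -2))*J(17, -2) = (-16*0)*(-3 + 17) = 0*14 = 0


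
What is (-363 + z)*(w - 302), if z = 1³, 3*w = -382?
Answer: 466256/3 ≈ 1.5542e+5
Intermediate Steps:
w = -382/3 (w = (⅓)*(-382) = -382/3 ≈ -127.33)
z = 1
(-363 + z)*(w - 302) = (-363 + 1)*(-382/3 - 302) = -362*(-1288/3) = 466256/3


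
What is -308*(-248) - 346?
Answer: 76038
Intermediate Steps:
-308*(-248) - 346 = 76384 - 346 = 76038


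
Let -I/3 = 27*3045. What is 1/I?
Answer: -1/246645 ≈ -4.0544e-6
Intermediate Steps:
I = -246645 (I = -81*3045 = -3*82215 = -246645)
1/I = 1/(-246645) = -1/246645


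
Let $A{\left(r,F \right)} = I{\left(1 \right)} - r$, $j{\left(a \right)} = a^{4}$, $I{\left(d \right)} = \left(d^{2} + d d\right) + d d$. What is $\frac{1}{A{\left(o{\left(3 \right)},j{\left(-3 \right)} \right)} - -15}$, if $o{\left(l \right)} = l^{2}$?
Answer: $\frac{1}{9} \approx 0.11111$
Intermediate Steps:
$I{\left(d \right)} = 3 d^{2}$ ($I{\left(d \right)} = \left(d^{2} + d^{2}\right) + d^{2} = 2 d^{2} + d^{2} = 3 d^{2}$)
$A{\left(r,F \right)} = 3 - r$ ($A{\left(r,F \right)} = 3 \cdot 1^{2} - r = 3 \cdot 1 - r = 3 - r$)
$\frac{1}{A{\left(o{\left(3 \right)},j{\left(-3 \right)} \right)} - -15} = \frac{1}{\left(3 - 3^{2}\right) - -15} = \frac{1}{\left(3 - 9\right) + 15} = \frac{1}{-6 + 15} = \frac{1}{9}$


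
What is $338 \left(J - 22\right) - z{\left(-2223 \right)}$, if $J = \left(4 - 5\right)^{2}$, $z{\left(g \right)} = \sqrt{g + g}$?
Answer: $-7098 - 3 i \sqrt{494} \approx -7098.0 - 66.678 i$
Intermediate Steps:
$z{\left(g \right)} = \sqrt{2} \sqrt{g}$ ($z{\left(g \right)} = \sqrt{2 g} = \sqrt{2} \sqrt{g}$)
$J = 1$ ($J = \left(-1\right)^{2} = 1$)
$338 \left(J - 22\right) - z{\left(-2223 \right)} = 338 \left(1 - 22\right) - \sqrt{2} \sqrt{-2223} = 338 \left(-21\right) - \sqrt{2} \cdot 3 i \sqrt{247} = -7098 - 3 i \sqrt{494}$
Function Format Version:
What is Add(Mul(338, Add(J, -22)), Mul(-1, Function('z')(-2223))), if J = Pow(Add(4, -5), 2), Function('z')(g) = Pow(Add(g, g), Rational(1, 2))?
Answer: Add(-7098, Mul(-3, I, Pow(494, Rational(1, 2)))) ≈ Add(-7098.0, Mul(-66.678, I))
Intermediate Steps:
Function('z')(g) = Mul(Pow(2, Rational(1, 2)), Pow(g, Rational(1, 2))) (Function('z')(g) = Pow(Mul(2, g), Rational(1, 2)) = Mul(Pow(2, Rational(1, 2)), Pow(g, Rational(1, 2))))
J = 1 (J = Pow(-1, 2) = 1)
Add(Mul(338, Add(J, -22)), Mul(-1, Function('z')(-2223))) = Add(Mul(338, Add(1, -22)), Mul(-1, Mul(Pow(2, Rational(1, 2)), Pow(-2223, Rational(1, 2))))) = Add(Mul(338, -21), Mul(-1, Mul(Pow(2, Rational(1, 2)), Mul(3, I, Pow(247, Rational(1, 2)))))) = Add(-7098, Mul(-1, Mul(3, I, Pow(494, Rational(1, 2))))) = Add(-7098, Mul(-3, I, Pow(494, Rational(1, 2))))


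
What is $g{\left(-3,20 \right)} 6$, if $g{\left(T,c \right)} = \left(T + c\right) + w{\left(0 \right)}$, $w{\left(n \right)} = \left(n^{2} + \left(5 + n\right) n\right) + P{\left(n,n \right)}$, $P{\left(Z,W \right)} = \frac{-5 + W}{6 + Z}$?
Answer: $97$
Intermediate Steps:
$P{\left(Z,W \right)} = \frac{-5 + W}{6 + Z}$
$w{\left(n \right)} = n^{2} + n \left(5 + n\right) + \frac{-5 + n}{6 + n}$ ($w{\left(n \right)} = \left(n^{2} + \left(5 + n\right) n\right) + \frac{-5 + n}{6 + n} = \left(n^{2} + n \left(5 + n\right)\right) + \frac{-5 + n}{6 + n} = n^{2} + n \left(5 + n\right) + \frac{-5 + n}{6 + n}$)
$g{\left(T,c \right)} = - \frac{5}{6} + T + c$ ($g{\left(T,c \right)} = \left(T + c\right) + \frac{-5 + 0 + 0 \left(5 + 2 \cdot 0\right) \left(6 + 0\right)}{6 + 0} = \left(T + c\right) + \frac{-5 + 0 + 0 \left(5 + 0\right) 6}{6} = \left(T + c\right) + \frac{-5 + 0 + 0 \cdot 5 \cdot 6}{6} = \left(T + c\right) + \frac{-5 + 0 + 0}{6} = \left(T + c\right) + \frac{1}{6} \left(-5\right) = \left(T + c\right) - \frac{5}{6} = - \frac{5}{6} + T + c$)
$g{\left(-3,20 \right)} 6 = \left(- \frac{5}{6} - 3 + 20\right) 6 = \frac{97}{6} \cdot 6 = 97$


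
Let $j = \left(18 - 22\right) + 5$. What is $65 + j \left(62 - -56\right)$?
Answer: $183$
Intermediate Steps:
$j = 1$ ($j = -4 + 5 = 1$)
$65 + j \left(62 - -56\right) = 65 + 1 \left(62 - -56\right) = 65 + 1 \left(62 + 56\right) = 65 + 1 \cdot 118 = 65 + 118 = 183$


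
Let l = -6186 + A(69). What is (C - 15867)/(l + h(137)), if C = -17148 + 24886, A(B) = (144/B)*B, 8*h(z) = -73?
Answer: 65032/48409 ≈ 1.3434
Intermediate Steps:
h(z) = -73/8 (h(z) = (⅛)*(-73) = -73/8)
A(B) = 144
C = 7738
l = -6042 (l = -6186 + 144 = -6042)
(C - 15867)/(l + h(137)) = (7738 - 15867)/(-6042 - 73/8) = -8129/(-48409/8) = -8129*(-8/48409) = 65032/48409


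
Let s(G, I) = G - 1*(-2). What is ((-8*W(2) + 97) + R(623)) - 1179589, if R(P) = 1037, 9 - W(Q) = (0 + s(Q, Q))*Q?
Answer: -1178463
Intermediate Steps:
s(G, I) = 2 + G (s(G, I) = G + 2 = 2 + G)
W(Q) = 9 - Q*(2 + Q) (W(Q) = 9 - (0 + (2 + Q))*Q = 9 - (2 + Q)*Q = 9 - Q*(2 + Q))
((-8*W(2) + 97) + R(623)) - 1179589 = ((-8*(9 - 1*2*(2 + 2)) + 97) + 1037) - 1179589 = ((-8*(9 - 1*2*4) + 97) + 1037) - 1179589 = ((-8*(9 - 8) + 97) + 1037) - 1179589 = ((-8*1 + 97) + 1037) - 1179589 = ((-8 + 97) + 1037) - 1179589 = (89 + 1037) - 1179589 = 1126 - 1179589 = -1178463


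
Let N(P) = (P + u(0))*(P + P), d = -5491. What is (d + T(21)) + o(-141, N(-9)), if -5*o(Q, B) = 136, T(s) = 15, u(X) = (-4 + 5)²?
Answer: -27516/5 ≈ -5503.2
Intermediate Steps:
u(X) = 1 (u(X) = 1² = 1)
N(P) = 2*P*(1 + P) (N(P) = (P + 1)*(P + P) = (1 + P)*(2*P) = 2*P*(1 + P))
o(Q, B) = -136/5 (o(Q, B) = -⅕*136 = -136/5)
(d + T(21)) + o(-141, N(-9)) = (-5491 + 15) - 136/5 = -5476 - 136/5 = -27516/5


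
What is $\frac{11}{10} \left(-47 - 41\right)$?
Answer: $- \frac{484}{5} \approx -96.8$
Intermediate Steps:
$\frac{11}{10} \left(-47 - 41\right) = 11 \cdot \frac{1}{10} \left(-88\right) = \frac{11}{10} \left(-88\right) = - \frac{484}{5}$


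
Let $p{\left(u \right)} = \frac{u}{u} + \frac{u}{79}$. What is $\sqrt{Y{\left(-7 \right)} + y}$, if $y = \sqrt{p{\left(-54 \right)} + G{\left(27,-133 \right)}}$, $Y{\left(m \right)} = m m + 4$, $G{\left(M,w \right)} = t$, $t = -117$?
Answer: $\frac{\sqrt{330773 + 79 i \sqrt{728222}}}{79} \approx 7.3174 + 0.7381 i$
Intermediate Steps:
$G{\left(M,w \right)} = -117$
$p{\left(u \right)} = 1 + \frac{u}{79}$ ($p{\left(u \right)} = 1 + u \frac{1}{79} = 1 + \frac{u}{79}$)
$Y{\left(m \right)} = 4 + m^{2}$ ($Y{\left(m \right)} = m^{2} + 4 = 4 + m^{2}$)
$y = \frac{i \sqrt{728222}}{79}$ ($y = \sqrt{\left(1 + \frac{1}{79} \left(-54\right)\right) - 117} = \sqrt{\left(1 - \frac{54}{79}\right) - 117} = \sqrt{\frac{25}{79} - 117} = \sqrt{- \frac{9218}{79}} = \frac{i \sqrt{728222}}{79} \approx 10.802 i$)
$\sqrt{Y{\left(-7 \right)} + y} = \sqrt{\left(4 + \left(-7\right)^{2}\right) + \frac{i \sqrt{728222}}{79}} = \sqrt{\left(4 + 49\right) + \frac{i \sqrt{728222}}{79}} = \sqrt{53 + \frac{i \sqrt{728222}}{79}}$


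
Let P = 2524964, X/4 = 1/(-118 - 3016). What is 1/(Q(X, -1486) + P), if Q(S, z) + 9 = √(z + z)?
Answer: 2524955/6375397754997 - 2*I*√743/6375397754997 ≈ 3.9605e-7 - 8.551e-12*I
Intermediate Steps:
X = -2/1567 (X = 4/(-118 - 3016) = 4/(-3134) = 4*(-1/3134) = -2/1567 ≈ -0.0012763)
Q(S, z) = -9 + √2*√z (Q(S, z) = -9 + √(z + z) = -9 + √(2*z) = -9 + √2*√z)
1/(Q(X, -1486) + P) = 1/((-9 + √2*√(-1486)) + 2524964) = 1/((-9 + √2*(I*√1486)) + 2524964) = 1/((-9 + 2*I*√743) + 2524964) = 1/(2524955 + 2*I*√743)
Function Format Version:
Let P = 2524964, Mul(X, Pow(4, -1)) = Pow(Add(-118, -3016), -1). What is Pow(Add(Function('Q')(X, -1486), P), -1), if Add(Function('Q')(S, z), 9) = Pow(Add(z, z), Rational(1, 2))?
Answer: Add(Rational(2524955, 6375397754997), Mul(Rational(-2, 6375397754997), I, Pow(743, Rational(1, 2)))) ≈ Add(3.9605e-7, Mul(-8.5510e-12, I))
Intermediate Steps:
X = Rational(-2, 1567) (X = Mul(4, Pow(Add(-118, -3016), -1)) = Mul(4, Pow(-3134, -1)) = Mul(4, Rational(-1, 3134)) = Rational(-2, 1567) ≈ -0.0012763)
Function('Q')(S, z) = Add(-9, Mul(Pow(2, Rational(1, 2)), Pow(z, Rational(1, 2)))) (Function('Q')(S, z) = Add(-9, Pow(Add(z, z), Rational(1, 2))) = Add(-9, Pow(Mul(2, z), Rational(1, 2))) = Add(-9, Mul(Pow(2, Rational(1, 2)), Pow(z, Rational(1, 2)))))
Pow(Add(Function('Q')(X, -1486), P), -1) = Pow(Add(Add(-9, Mul(Pow(2, Rational(1, 2)), Pow(-1486, Rational(1, 2)))), 2524964), -1) = Pow(Add(Add(-9, Mul(Pow(2, Rational(1, 2)), Mul(I, Pow(1486, Rational(1, 2))))), 2524964), -1) = Pow(Add(Add(-9, Mul(2, I, Pow(743, Rational(1, 2)))), 2524964), -1) = Pow(Add(2524955, Mul(2, I, Pow(743, Rational(1, 2)))), -1)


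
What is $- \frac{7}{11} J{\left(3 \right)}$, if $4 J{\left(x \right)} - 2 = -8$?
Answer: $\frac{21}{22} \approx 0.95455$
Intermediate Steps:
$J{\left(x \right)} = - \frac{3}{2}$ ($J{\left(x \right)} = \frac{1}{2} + \frac{1}{4} \left(-8\right) = \frac{1}{2} - 2 = - \frac{3}{2}$)
$- \frac{7}{11} J{\left(3 \right)} = - \frac{7}{11} \left(- \frac{3}{2}\right) = \left(-7\right) \frac{1}{11} \left(- \frac{3}{2}\right) = \left(- \frac{7}{11}\right) \left(- \frac{3}{2}\right) = \frac{21}{22}$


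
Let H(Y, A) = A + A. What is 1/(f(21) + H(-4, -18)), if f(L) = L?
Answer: -1/15 ≈ -0.066667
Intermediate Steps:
H(Y, A) = 2*A
1/(f(21) + H(-4, -18)) = 1/(21 + 2*(-18)) = 1/(21 - 36) = 1/(-15) = -1/15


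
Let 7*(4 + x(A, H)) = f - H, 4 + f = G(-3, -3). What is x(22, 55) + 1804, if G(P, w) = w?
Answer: 12538/7 ≈ 1791.1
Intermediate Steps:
f = -7 (f = -4 - 3 = -7)
x(A, H) = -5 - H/7 (x(A, H) = -4 + (-7 - H)/7 = -4 + (-1 - H/7) = -5 - H/7)
x(22, 55) + 1804 = (-5 - ⅐*55) + 1804 = (-5 - 55/7) + 1804 = -90/7 + 1804 = 12538/7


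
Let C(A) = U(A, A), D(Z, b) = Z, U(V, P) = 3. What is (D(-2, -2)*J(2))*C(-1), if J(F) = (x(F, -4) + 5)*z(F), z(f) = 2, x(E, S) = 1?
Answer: -72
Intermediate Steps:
C(A) = 3
J(F) = 12 (J(F) = (1 + 5)*2 = 6*2 = 12)
(D(-2, -2)*J(2))*C(-1) = -2*12*3 = -24*3 = -72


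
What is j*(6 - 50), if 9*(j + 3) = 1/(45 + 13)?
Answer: 34430/261 ≈ 131.92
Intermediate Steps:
j = -1565/522 (j = -3 + 1/(9*(45 + 13)) = -3 + (⅑)/58 = -3 + (⅑)*(1/58) = -3 + 1/522 = -1565/522 ≈ -2.9981)
j*(6 - 50) = -1565*(6 - 50)/522 = -1565/522*(-44) = 34430/261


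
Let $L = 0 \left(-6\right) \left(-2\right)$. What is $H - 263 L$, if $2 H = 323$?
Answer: $\frac{323}{2} \approx 161.5$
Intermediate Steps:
$H = \frac{323}{2}$ ($H = \frac{1}{2} \cdot 323 = \frac{323}{2} \approx 161.5$)
$L = 0$ ($L = 0 \left(-2\right) = 0$)
$H - 263 L = \frac{323}{2} - 0 = \frac{323}{2} + 0 = \frac{323}{2}$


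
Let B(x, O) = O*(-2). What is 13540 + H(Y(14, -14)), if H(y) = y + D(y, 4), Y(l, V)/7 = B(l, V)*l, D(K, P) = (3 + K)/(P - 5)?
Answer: 13537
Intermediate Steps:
B(x, O) = -2*O
D(K, P) = (3 + K)/(-5 + P)
Y(l, V) = -14*V*l (Y(l, V) = 7*((-2*V)*l) = 7*(-2*V*l) = -14*V*l)
H(y) = -3 (H(y) = y + (3 + y)/(-5 + 4) = y + (3 + y)/(-1) = y - (3 + y) = y + (-3 - y) = -3)
13540 + H(Y(14, -14)) = 13540 - 3 = 13537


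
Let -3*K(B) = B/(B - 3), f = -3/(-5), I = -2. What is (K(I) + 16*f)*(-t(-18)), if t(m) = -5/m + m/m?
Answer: -1633/135 ≈ -12.096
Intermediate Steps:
t(m) = 1 - 5/m (t(m) = -5/m + 1 = 1 - 5/m)
f = 3/5 (f = -3*(-1/5) = 3/5 ≈ 0.60000)
K(B) = -B/(3*(-3 + B)) (K(B) = -B/(3*(B - 3)) = -B/(3*(-3 + B)))
(K(I) + 16*f)*(-t(-18)) = (-1*(-2)/(-9 + 3*(-2)) + 16*(3/5))*(-(-5 - 18)/(-18)) = (-1*(-2)/(-9 - 6) + 48/5)*(-(-1)*(-23)/18) = (-1*(-2)/(-15) + 48/5)*(-1*23/18) = (-1*(-2)*(-1/15) + 48/5)*(-23/18) = (-2/15 + 48/5)*(-23/18) = (142/15)*(-23/18) = -1633/135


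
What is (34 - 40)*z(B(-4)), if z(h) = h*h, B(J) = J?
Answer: -96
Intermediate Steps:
z(h) = h²
(34 - 40)*z(B(-4)) = (34 - 40)*(-4)² = -6*16 = -96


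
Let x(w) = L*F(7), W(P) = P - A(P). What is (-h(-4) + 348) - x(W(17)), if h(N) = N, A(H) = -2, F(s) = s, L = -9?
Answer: 415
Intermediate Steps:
W(P) = 2 + P (W(P) = P - 1*(-2) = P + 2 = 2 + P)
x(w) = -63 (x(w) = -9*7 = -63)
(-h(-4) + 348) - x(W(17)) = (-1*(-4) + 348) - 1*(-63) = (4 + 348) + 63 = 352 + 63 = 415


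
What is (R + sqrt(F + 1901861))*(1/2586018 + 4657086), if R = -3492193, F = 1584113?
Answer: -42057556675120252957/2586018 + 12043308223549*sqrt(3485974)/2586018 ≈ -1.6255e+13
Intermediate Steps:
(R + sqrt(F + 1901861))*(1/2586018 + 4657086) = (-3492193 + sqrt(1584113 + 1901861))*(1/2586018 + 4657086) = (-3492193 + sqrt(3485974))*(1/2586018 + 4657086) = (-3492193 + sqrt(3485974))*(12043308223549/2586018) = -42057556675120252957/2586018 + 12043308223549*sqrt(3485974)/2586018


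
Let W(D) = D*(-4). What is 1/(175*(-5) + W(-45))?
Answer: -1/695 ≈ -0.0014388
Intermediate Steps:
W(D) = -4*D
1/(175*(-5) + W(-45)) = 1/(175*(-5) - 4*(-45)) = 1/(-875 + 180) = 1/(-695) = -1/695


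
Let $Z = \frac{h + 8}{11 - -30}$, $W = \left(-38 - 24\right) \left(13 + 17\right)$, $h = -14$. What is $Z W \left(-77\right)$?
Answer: $- \frac{859320}{41} \approx -20959.0$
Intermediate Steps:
$W = -1860$ ($W = \left(-62\right) 30 = -1860$)
$Z = - \frac{6}{41}$ ($Z = \frac{-14 + 8}{11 - -30} = - \frac{6}{11 + 30} = - \frac{6}{41} \approx -0.14634$)
$Z W \left(-77\right) = \left(- \frac{6}{41}\right) \left(-1860\right) \left(-77\right) = \frac{11160}{41} \left(-77\right) = - \frac{859320}{41}$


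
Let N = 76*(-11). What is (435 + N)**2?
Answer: 160801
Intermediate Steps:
N = -836
(435 + N)**2 = (435 - 836)**2 = (-401)**2 = 160801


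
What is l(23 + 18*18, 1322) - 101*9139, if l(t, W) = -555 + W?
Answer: -922272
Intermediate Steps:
l(23 + 18*18, 1322) - 101*9139 = (-555 + 1322) - 101*9139 = 767 - 923039 = -922272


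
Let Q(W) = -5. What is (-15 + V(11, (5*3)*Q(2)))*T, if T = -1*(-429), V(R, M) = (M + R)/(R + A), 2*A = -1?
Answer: -63349/7 ≈ -9049.9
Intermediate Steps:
A = -½ (A = (½)*(-1) = -½ ≈ -0.50000)
V(R, M) = (M + R)/(-½ + R) (V(R, M) = (M + R)/(R - ½) = (M + R)/(-½ + R))
T = 429
(-15 + V(11, (5*3)*Q(2)))*T = (-15 + 2*((5*3)*(-5) + 11)/(-1 + 2*11))*429 = (-15 + 2*(15*(-5) + 11)/(-1 + 22))*429 = (-15 + 2*(-75 + 11)/21)*429 = (-15 + 2*(1/21)*(-64))*429 = (-15 - 128/21)*429 = -443/21*429 = -63349/7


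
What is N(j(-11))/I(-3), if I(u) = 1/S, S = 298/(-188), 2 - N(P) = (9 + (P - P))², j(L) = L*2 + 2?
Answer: 11771/94 ≈ 125.22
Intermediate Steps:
j(L) = 2 + 2*L (j(L) = 2*L + 2 = 2 + 2*L)
N(P) = -79 (N(P) = 2 - (9 + (P - P))² = 2 - (9 + 0)² = 2 - 1*9² = 2 - 1*81 = 2 - 81 = -79)
S = -149/94 (S = 298*(-1/188) = -149/94 ≈ -1.5851)
I(u) = -94/149 (I(u) = 1/(-149/94) = -94/149)
N(j(-11))/I(-3) = -79/(-94/149) = -79*(-149/94) = 11771/94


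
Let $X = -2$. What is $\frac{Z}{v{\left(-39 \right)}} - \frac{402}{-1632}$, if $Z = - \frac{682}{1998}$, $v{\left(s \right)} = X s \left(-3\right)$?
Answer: $\frac{7877537}{31792176} \approx 0.24778$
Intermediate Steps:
$v{\left(s \right)} = 6 s$ ($v{\left(s \right)} = - 2 s \left(-3\right) = 6 s$)
$Z = - \frac{341}{999}$ ($Z = \left(-682\right) \frac{1}{1998} = - \frac{341}{999} \approx -0.34134$)
$\frac{Z}{v{\left(-39 \right)}} - \frac{402}{-1632} = - \frac{341}{999 \cdot 6 \left(-39\right)} - \frac{402}{-1632} = - \frac{341}{999 \left(-234\right)} - - \frac{67}{272} = \left(- \frac{341}{999}\right) \left(- \frac{1}{234}\right) + \frac{67}{272} = \frac{341}{233766} + \frac{67}{272} = \frac{7877537}{31792176}$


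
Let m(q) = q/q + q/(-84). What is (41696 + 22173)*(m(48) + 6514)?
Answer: 2912490269/7 ≈ 4.1607e+8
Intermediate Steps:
m(q) = 1 - q/84 (m(q) = 1 + q*(-1/84) = 1 - q/84)
(41696 + 22173)*(m(48) + 6514) = (41696 + 22173)*((1 - 1/84*48) + 6514) = 63869*((1 - 4/7) + 6514) = 63869*(3/7 + 6514) = 63869*(45601/7) = 2912490269/7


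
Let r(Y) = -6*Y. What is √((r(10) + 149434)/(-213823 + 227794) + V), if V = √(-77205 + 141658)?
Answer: √(2086904154 + 195188841*√64453)/13971 ≈ 16.266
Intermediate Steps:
V = √64453 ≈ 253.88
√((r(10) + 149434)/(-213823 + 227794) + V) = √((-6*10 + 149434)/(-213823 + 227794) + √64453) = √((-60 + 149434)/13971 + √64453) = √(149374*(1/13971) + √64453) = √(149374/13971 + √64453)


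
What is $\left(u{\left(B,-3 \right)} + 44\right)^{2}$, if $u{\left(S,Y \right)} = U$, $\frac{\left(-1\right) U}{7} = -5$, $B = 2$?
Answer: $6241$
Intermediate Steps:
$U = 35$ ($U = \left(-7\right) \left(-5\right) = 35$)
$u{\left(S,Y \right)} = 35$
$\left(u{\left(B,-3 \right)} + 44\right)^{2} = \left(35 + 44\right)^{2} = 79^{2} = 6241$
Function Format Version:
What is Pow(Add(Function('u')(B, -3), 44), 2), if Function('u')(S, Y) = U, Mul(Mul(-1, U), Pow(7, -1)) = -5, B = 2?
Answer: 6241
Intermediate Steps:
U = 35 (U = Mul(-7, -5) = 35)
Function('u')(S, Y) = 35
Pow(Add(Function('u')(B, -3), 44), 2) = Pow(Add(35, 44), 2) = Pow(79, 2) = 6241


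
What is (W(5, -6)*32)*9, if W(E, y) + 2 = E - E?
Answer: -576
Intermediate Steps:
W(E, y) = -2 (W(E, y) = -2 + (E - E) = -2 + 0 = -2)
(W(5, -6)*32)*9 = -2*32*9 = -64*9 = -576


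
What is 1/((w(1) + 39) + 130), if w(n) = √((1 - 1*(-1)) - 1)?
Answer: 1/170 ≈ 0.0058824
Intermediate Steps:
w(n) = 1 (w(n) = √((1 + 1) - 1) = √(2 - 1) = √1 = 1)
1/((w(1) + 39) + 130) = 1/((1 + 39) + 130) = 1/(40 + 130) = 1/170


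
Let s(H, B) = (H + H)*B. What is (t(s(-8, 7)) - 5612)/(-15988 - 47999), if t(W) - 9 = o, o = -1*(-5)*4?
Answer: 1861/21329 ≈ 0.087252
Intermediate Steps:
s(H, B) = 2*B*H (s(H, B) = (2*H)*B = 2*B*H)
o = 20 (o = 5*4 = 20)
t(W) = 29 (t(W) = 9 + 20 = 29)
(t(s(-8, 7)) - 5612)/(-15988 - 47999) = (29 - 5612)/(-15988 - 47999) = -5583/(-63987) = -5583*(-1/63987) = 1861/21329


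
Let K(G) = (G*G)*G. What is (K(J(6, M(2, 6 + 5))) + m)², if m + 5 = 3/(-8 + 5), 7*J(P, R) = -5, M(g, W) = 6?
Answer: 4765489/117649 ≈ 40.506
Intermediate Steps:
J(P, R) = -5/7 (J(P, R) = (⅐)*(-5) = -5/7)
K(G) = G³ (K(G) = G²*G = G³)
m = -6 (m = -5 + 3/(-8 + 5) = -5 + 3/(-3) = -5 + 3*(-⅓) = -5 - 1 = -6)
(K(J(6, M(2, 6 + 5))) + m)² = ((-5/7)³ - 6)² = (-125/343 - 6)² = (-2183/343)² = 4765489/117649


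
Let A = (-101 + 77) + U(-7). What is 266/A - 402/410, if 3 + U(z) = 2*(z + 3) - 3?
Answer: -1636/205 ≈ -7.9805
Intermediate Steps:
U(z) = 2*z (U(z) = -3 + (2*(z + 3) - 3) = -3 + (2*(3 + z) - 3) = -3 + ((6 + 2*z) - 3) = -3 + (3 + 2*z) = 2*z)
A = -38 (A = (-101 + 77) + 2*(-7) = -24 - 14 = -38)
266/A - 402/410 = 266/(-38) - 402/410 = 266*(-1/38) - 402*1/410 = -7 - 201/205 = -1636/205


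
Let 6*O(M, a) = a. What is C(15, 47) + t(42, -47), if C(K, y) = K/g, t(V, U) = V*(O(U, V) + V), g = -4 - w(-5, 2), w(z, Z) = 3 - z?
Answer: 8227/4 ≈ 2056.8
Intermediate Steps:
O(M, a) = a/6
g = -12 (g = -4 - (3 - 1*(-5)) = -4 - (3 + 5) = -4 - 1*8 = -4 - 8 = -12)
t(V, U) = 7*V²/6 (t(V, U) = V*(V/6 + V) = V*(7*V/6) = 7*V²/6)
C(K, y) = -K/12 (C(K, y) = K/(-12) = K*(-1/12) = -K/12)
C(15, 47) + t(42, -47) = -1/12*15 + (7/6)*42² = -5/4 + (7/6)*1764 = -5/4 + 2058 = 8227/4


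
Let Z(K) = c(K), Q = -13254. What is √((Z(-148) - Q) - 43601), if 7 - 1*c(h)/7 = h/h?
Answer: I*√30305 ≈ 174.08*I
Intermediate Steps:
c(h) = 42 (c(h) = 49 - 7*h/h = 49 - 7*1 = 49 - 7 = 42)
Z(K) = 42
√((Z(-148) - Q) - 43601) = √((42 - 1*(-13254)) - 43601) = √((42 + 13254) - 43601) = √(13296 - 43601) = √(-30305) = I*√30305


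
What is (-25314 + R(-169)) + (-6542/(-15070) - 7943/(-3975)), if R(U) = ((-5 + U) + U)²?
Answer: 553131229421/5990325 ≈ 92337.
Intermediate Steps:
R(U) = (-5 + 2*U)²
(-25314 + R(-169)) + (-6542/(-15070) - 7943/(-3975)) = (-25314 + (-5 + 2*(-169))²) + (-6542/(-15070) - 7943/(-3975)) = (-25314 + (-5 - 338)²) + (-6542*(-1/15070) - 7943*(-1/3975)) = (-25314 + (-343)²) + (3271/7535 + 7943/3975) = (-25314 + 117649) + 14570546/5990325 = 92335 + 14570546/5990325 = 553131229421/5990325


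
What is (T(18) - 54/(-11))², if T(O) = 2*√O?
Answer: 11628/121 + 648*√2/11 ≈ 179.41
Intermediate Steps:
(T(18) - 54/(-11))² = (2*√18 - 54/(-11))² = (2*(3*√2) - 54*(-1)/11)² = (6*√2 - 27*(-2/11))² = (6*√2 + 54/11)² = (54/11 + 6*√2)²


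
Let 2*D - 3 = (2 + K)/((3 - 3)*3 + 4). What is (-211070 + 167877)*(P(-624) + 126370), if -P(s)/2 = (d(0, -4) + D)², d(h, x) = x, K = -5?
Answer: -174642732023/32 ≈ -5.4576e+9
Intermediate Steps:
D = 9/8 (D = 3/2 + ((2 - 5)/((3 - 3)*3 + 4))/2 = 3/2 + (-3/(0*3 + 4))/2 = 3/2 + (-3/(0 + 4))/2 = 3/2 + (-3/4)/2 = 3/2 + (-3*¼)/2 = 3/2 + (½)*(-¾) = 3/2 - 3/8 = 9/8 ≈ 1.1250)
P(s) = -529/32 (P(s) = -2*(-4 + 9/8)² = -2*(-23/8)² = -2*529/64 = -529/32)
(-211070 + 167877)*(P(-624) + 126370) = (-211070 + 167877)*(-529/32 + 126370) = -43193*4043311/32 = -174642732023/32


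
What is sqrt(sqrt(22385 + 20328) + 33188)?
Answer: sqrt(33188 + 11*sqrt(353)) ≈ 182.74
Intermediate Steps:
sqrt(sqrt(22385 + 20328) + 33188) = sqrt(sqrt(42713) + 33188) = sqrt(11*sqrt(353) + 33188) = sqrt(33188 + 11*sqrt(353))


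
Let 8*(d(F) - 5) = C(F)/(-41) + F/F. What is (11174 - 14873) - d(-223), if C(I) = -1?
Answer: -607477/164 ≈ -3704.1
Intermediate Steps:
d(F) = 841/164 (d(F) = 5 + (-1/(-41) + F/F)/8 = 5 + (-1*(-1/41) + 1)/8 = 5 + (1/41 + 1)/8 = 5 + (⅛)*(42/41) = 5 + 21/164 = 841/164)
(11174 - 14873) - d(-223) = (11174 - 14873) - 1*841/164 = -3699 - 841/164 = -607477/164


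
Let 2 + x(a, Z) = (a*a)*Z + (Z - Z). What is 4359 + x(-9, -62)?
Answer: -665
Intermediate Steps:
x(a, Z) = -2 + Z*a² (x(a, Z) = -2 + ((a*a)*Z + (Z - Z)) = -2 + (a²*Z + 0) = -2 + (Z*a² + 0) = -2 + Z*a²)
4359 + x(-9, -62) = 4359 + (-2 - 62*(-9)²) = 4359 + (-2 - 62*81) = 4359 + (-2 - 5022) = 4359 - 5024 = -665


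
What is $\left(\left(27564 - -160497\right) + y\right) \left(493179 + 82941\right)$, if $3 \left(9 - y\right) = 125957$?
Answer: $84162106120$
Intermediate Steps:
$y = - \frac{125930}{3}$ ($y = 9 - \frac{125957}{3} = - \frac{125930}{3} \approx -41977.0$)
$\left(\left(27564 - -160497\right) + y\right) \left(493179 + 82941\right) = \left(\left(27564 - -160497\right) - \frac{125930}{3}\right) \left(493179 + 82941\right) = \left(\left(27564 + 160497\right) - \frac{125930}{3}\right) 576120 = \left(188061 - \frac{125930}{3}\right) 576120 = \frac{438253}{3} \cdot 576120 = 84162106120$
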